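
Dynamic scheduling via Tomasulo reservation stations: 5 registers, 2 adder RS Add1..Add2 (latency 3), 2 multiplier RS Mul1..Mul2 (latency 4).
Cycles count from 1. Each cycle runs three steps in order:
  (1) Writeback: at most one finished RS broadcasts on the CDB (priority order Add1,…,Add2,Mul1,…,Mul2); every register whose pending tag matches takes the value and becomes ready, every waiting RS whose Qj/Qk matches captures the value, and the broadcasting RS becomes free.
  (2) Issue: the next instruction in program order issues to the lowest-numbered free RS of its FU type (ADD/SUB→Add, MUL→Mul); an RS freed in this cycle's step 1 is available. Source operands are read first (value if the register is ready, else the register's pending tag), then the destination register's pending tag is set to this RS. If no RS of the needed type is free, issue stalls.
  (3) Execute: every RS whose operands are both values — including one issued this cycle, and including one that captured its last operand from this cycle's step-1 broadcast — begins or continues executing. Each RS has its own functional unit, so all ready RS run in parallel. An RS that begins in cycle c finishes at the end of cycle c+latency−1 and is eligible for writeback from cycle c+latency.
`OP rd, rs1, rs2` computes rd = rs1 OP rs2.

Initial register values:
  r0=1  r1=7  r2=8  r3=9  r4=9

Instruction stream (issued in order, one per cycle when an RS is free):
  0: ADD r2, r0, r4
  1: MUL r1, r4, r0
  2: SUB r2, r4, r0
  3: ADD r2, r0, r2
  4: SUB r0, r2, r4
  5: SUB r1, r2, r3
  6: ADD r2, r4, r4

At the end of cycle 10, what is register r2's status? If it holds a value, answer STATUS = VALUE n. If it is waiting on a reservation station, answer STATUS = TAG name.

STATUS = VALUE 9

c1: issue ADD r2<-Add1 | r0:1,r1:7,r2:Add1,r3:9,r4:9
c2: issue MUL r1<-Mul1 | r0:1,r1:Mul1,r2:Add1,r3:9,r4:9
c3: issue SUB r2<-Add2 | r0:1,r1:Mul1,r2:Add2,r3:9,r4:9
c4: CDB Add1=10; issue ADD r2<-Add1 | r0:1,r1:Mul1,r2:Add1,r3:9,r4:9
c5: stall | r0:1,r1:Mul1,r2:Add1,r3:9,r4:9
c6: CDB Add2=8; issue SUB r0<-Add2 | r0:Add2,r1:Mul1,r2:Add1,r3:9,r4:9
c7: CDB Mul1=9; stall | r0:Add2,r1:9,r2:Add1,r3:9,r4:9
c8: stall | r0:Add2,r1:9,r2:Add1,r3:9,r4:9
c9: CDB Add1=9; issue SUB r1<-Add1 | r0:Add2,r1:Add1,r2:9,r3:9,r4:9
c10: stall | r0:Add2,r1:Add1,r2:9,r3:9,r4:9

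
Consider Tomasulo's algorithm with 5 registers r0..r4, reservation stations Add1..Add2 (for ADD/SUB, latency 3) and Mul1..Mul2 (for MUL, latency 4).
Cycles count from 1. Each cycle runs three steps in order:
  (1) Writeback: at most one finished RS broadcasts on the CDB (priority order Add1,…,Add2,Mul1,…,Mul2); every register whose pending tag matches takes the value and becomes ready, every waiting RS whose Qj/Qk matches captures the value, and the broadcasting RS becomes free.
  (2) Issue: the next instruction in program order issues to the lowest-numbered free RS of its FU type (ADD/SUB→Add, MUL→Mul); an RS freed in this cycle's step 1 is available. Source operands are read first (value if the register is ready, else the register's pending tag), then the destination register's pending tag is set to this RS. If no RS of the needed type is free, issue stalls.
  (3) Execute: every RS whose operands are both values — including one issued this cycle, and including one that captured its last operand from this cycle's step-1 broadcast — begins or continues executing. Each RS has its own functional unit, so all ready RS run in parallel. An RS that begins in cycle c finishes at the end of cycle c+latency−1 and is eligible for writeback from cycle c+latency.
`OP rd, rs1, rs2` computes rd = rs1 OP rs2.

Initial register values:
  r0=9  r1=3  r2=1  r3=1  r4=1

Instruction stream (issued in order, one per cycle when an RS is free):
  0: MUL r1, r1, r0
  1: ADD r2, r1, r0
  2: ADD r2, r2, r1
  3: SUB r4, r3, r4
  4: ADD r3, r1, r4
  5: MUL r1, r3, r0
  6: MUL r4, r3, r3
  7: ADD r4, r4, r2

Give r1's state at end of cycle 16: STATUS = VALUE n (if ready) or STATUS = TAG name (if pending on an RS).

  c1: issue MUL r1<-Mul1  regs: r0:9,r1:Mul1,r2:1,r3:1,r4:1
  c2: issue ADD r2<-Add1  regs: r0:9,r1:Mul1,r2:Add1,r3:1,r4:1
  c3: issue ADD r2<-Add2  regs: r0:9,r1:Mul1,r2:Add2,r3:1,r4:1
  c4: stall  regs: r0:9,r1:Mul1,r2:Add2,r3:1,r4:1
  c5: CDB Mul1=27; stall  regs: r0:9,r1:27,r2:Add2,r3:1,r4:1
  c6: stall  regs: r0:9,r1:27,r2:Add2,r3:1,r4:1
  c7: stall  regs: r0:9,r1:27,r2:Add2,r3:1,r4:1
  c8: CDB Add1=36; issue SUB r4<-Add1  regs: r0:9,r1:27,r2:Add2,r3:1,r4:Add1
  c9: stall  regs: r0:9,r1:27,r2:Add2,r3:1,r4:Add1
  c10: stall  regs: r0:9,r1:27,r2:Add2,r3:1,r4:Add1
  c11: CDB Add1=0; issue ADD r3<-Add1  regs: r0:9,r1:27,r2:Add2,r3:Add1,r4:0
  c12: CDB Add2=63; issue MUL r1<-Mul1  regs: r0:9,r1:Mul1,r2:63,r3:Add1,r4:0
  c13: issue MUL r4<-Mul2  regs: r0:9,r1:Mul1,r2:63,r3:Add1,r4:Mul2
  c14: CDB Add1=27; issue ADD r4<-Add1  regs: r0:9,r1:Mul1,r2:63,r3:27,r4:Add1
  c15: -  regs: r0:9,r1:Mul1,r2:63,r3:27,r4:Add1
  c16: -  regs: r0:9,r1:Mul1,r2:63,r3:27,r4:Add1

STATUS = TAG Mul1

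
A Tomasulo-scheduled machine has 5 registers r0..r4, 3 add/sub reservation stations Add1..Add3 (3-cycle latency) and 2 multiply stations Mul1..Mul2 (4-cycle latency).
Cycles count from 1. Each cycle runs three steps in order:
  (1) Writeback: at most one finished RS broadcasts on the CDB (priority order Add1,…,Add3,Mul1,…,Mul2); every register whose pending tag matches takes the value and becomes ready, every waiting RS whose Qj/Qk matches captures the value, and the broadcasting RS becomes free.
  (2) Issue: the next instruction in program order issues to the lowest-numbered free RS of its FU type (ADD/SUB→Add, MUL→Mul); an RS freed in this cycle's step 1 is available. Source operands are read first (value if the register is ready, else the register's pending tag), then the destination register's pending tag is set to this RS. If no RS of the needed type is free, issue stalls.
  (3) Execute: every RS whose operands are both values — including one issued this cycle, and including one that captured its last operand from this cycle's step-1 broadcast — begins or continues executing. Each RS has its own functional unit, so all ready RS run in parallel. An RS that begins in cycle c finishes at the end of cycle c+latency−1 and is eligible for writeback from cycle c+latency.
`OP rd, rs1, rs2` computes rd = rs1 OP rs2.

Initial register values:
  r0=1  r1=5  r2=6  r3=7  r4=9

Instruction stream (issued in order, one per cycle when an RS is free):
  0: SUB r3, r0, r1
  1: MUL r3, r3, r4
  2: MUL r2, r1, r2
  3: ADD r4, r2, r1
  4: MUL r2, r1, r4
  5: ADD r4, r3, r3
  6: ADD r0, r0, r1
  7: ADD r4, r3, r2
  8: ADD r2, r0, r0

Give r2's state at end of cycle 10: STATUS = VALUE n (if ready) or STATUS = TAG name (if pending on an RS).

  c1: issue SUB r3<-Add1  regs: r0:1,r1:5,r2:6,r3:Add1,r4:9
  c2: issue MUL r3<-Mul1  regs: r0:1,r1:5,r2:6,r3:Mul1,r4:9
  c3: issue MUL r2<-Mul2  regs: r0:1,r1:5,r2:Mul2,r3:Mul1,r4:9
  c4: CDB Add1=-4; issue ADD r4<-Add1  regs: r0:1,r1:5,r2:Mul2,r3:Mul1,r4:Add1
  c5: stall  regs: r0:1,r1:5,r2:Mul2,r3:Mul1,r4:Add1
  c6: stall  regs: r0:1,r1:5,r2:Mul2,r3:Mul1,r4:Add1
  c7: CDB Mul2=30; issue MUL r2<-Mul2  regs: r0:1,r1:5,r2:Mul2,r3:Mul1,r4:Add1
  c8: CDB Mul1=-36; issue ADD r4<-Add2  regs: r0:1,r1:5,r2:Mul2,r3:-36,r4:Add2
  c9: issue ADD r0<-Add3  regs: r0:Add3,r1:5,r2:Mul2,r3:-36,r4:Add2
  c10: CDB Add1=35; issue ADD r4<-Add1  regs: r0:Add3,r1:5,r2:Mul2,r3:-36,r4:Add1

STATUS = TAG Mul2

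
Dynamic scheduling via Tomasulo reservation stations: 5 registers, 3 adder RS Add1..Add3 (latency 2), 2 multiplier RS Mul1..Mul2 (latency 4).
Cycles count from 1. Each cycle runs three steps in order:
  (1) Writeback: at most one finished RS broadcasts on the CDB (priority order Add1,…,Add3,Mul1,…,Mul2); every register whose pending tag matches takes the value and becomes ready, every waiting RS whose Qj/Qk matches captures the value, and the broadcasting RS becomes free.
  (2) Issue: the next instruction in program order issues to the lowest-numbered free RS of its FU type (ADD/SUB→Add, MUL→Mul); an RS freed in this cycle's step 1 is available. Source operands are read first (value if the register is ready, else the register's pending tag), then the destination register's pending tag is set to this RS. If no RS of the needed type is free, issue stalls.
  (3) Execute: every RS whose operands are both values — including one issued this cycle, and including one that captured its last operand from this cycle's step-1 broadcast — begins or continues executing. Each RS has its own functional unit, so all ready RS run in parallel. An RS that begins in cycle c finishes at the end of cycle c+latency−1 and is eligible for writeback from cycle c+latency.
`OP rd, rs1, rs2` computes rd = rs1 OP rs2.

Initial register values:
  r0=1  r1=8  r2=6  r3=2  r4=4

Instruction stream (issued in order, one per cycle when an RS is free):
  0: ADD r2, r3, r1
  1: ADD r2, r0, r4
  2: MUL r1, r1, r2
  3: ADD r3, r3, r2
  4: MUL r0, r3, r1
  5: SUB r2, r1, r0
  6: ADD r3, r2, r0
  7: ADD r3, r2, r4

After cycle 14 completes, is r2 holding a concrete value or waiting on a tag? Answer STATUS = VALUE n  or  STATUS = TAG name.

STATUS = VALUE -240

c1: issue ADD r2<-Add1 | r0:1,r1:8,r2:Add1,r3:2,r4:4
c2: issue ADD r2<-Add2 | r0:1,r1:8,r2:Add2,r3:2,r4:4
c3: CDB Add1=10; issue MUL r1<-Mul1 | r0:1,r1:Mul1,r2:Add2,r3:2,r4:4
c4: CDB Add2=5; issue ADD r3<-Add1 | r0:1,r1:Mul1,r2:5,r3:Add1,r4:4
c5: issue MUL r0<-Mul2 | r0:Mul2,r1:Mul1,r2:5,r3:Add1,r4:4
c6: CDB Add1=7; issue SUB r2<-Add1 | r0:Mul2,r1:Mul1,r2:Add1,r3:7,r4:4
c7: issue ADD r3<-Add2 | r0:Mul2,r1:Mul1,r2:Add1,r3:Add2,r4:4
c8: CDB Mul1=40; issue ADD r3<-Add3 | r0:Mul2,r1:40,r2:Add1,r3:Add3,r4:4
c9: - | r0:Mul2,r1:40,r2:Add1,r3:Add3,r4:4
c10: - | r0:Mul2,r1:40,r2:Add1,r3:Add3,r4:4
c11: - | r0:Mul2,r1:40,r2:Add1,r3:Add3,r4:4
c12: CDB Mul2=280 | r0:280,r1:40,r2:Add1,r3:Add3,r4:4
c13: - | r0:280,r1:40,r2:Add1,r3:Add3,r4:4
c14: CDB Add1=-240 | r0:280,r1:40,r2:-240,r3:Add3,r4:4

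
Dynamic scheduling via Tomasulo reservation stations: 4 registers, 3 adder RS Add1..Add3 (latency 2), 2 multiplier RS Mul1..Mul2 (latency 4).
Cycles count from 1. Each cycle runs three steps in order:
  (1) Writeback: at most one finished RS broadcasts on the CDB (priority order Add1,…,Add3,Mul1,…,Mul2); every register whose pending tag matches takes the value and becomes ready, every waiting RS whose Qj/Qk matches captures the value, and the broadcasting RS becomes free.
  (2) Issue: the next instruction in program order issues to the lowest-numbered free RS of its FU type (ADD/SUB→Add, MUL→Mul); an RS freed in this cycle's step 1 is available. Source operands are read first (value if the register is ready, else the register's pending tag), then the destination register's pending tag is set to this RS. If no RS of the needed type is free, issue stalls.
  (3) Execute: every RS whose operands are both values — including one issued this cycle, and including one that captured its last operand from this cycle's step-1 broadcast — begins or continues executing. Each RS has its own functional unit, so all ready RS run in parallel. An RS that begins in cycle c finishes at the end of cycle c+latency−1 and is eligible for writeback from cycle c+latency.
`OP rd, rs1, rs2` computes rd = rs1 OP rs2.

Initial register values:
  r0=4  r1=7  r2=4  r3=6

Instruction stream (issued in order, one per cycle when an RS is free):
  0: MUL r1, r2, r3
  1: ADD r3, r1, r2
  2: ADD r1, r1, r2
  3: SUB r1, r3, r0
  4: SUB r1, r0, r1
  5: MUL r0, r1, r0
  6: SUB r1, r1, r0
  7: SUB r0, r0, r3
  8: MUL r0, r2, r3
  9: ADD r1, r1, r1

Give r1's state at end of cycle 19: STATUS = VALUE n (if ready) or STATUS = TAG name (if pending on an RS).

  c1: issue MUL r1<-Mul1  regs: r0:4,r1:Mul1,r2:4,r3:6
  c2: issue ADD r3<-Add1  regs: r0:4,r1:Mul1,r2:4,r3:Add1
  c3: issue ADD r1<-Add2  regs: r0:4,r1:Add2,r2:4,r3:Add1
  c4: issue SUB r1<-Add3  regs: r0:4,r1:Add3,r2:4,r3:Add1
  c5: CDB Mul1=24; stall  regs: r0:4,r1:Add3,r2:4,r3:Add1
  c6: stall  regs: r0:4,r1:Add3,r2:4,r3:Add1
  c7: CDB Add1=28; issue SUB r1<-Add1  regs: r0:4,r1:Add1,r2:4,r3:28
  c8: CDB Add2=28; issue MUL r0<-Mul1  regs: r0:Mul1,r1:Add1,r2:4,r3:28
  c9: CDB Add3=24; issue SUB r1<-Add2  regs: r0:Mul1,r1:Add2,r2:4,r3:28
  c10: issue SUB r0<-Add3  regs: r0:Add3,r1:Add2,r2:4,r3:28
  c11: CDB Add1=-20; issue MUL r0<-Mul2  regs: r0:Mul2,r1:Add2,r2:4,r3:28
  c12: issue ADD r1<-Add1  regs: r0:Mul2,r1:Add1,r2:4,r3:28
  c13: -  regs: r0:Mul2,r1:Add1,r2:4,r3:28
  c14: -  regs: r0:Mul2,r1:Add1,r2:4,r3:28
  c15: CDB Mul1=-80  regs: r0:Mul2,r1:Add1,r2:4,r3:28
  c16: CDB Mul2=112  regs: r0:112,r1:Add1,r2:4,r3:28
  c17: CDB Add2=60  regs: r0:112,r1:Add1,r2:4,r3:28
  c18: CDB Add3=-108  regs: r0:112,r1:Add1,r2:4,r3:28
  c19: CDB Add1=120  regs: r0:112,r1:120,r2:4,r3:28

STATUS = VALUE 120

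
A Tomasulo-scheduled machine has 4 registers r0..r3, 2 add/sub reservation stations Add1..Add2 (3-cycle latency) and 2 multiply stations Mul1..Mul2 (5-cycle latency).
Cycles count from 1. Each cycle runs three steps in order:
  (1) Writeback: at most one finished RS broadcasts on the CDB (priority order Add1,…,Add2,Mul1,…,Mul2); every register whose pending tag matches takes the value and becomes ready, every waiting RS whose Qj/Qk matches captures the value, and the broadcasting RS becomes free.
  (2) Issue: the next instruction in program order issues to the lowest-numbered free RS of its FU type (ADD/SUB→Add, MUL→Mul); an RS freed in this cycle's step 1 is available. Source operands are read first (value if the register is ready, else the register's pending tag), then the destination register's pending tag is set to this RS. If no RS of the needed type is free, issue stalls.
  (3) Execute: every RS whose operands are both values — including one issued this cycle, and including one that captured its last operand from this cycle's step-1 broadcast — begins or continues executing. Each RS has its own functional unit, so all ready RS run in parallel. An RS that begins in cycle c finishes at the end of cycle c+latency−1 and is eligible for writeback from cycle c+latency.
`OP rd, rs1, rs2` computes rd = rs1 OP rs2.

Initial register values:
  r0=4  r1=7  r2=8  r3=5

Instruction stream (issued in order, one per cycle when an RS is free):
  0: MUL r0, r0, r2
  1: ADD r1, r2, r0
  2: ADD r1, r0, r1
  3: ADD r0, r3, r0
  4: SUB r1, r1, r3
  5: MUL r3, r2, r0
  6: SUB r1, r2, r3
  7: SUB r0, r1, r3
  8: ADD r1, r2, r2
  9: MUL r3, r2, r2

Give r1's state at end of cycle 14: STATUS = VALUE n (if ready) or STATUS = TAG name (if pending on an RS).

STATUS = TAG Add2

c1: issue MUL r0<-Mul1 | r0:Mul1,r1:7,r2:8,r3:5
c2: issue ADD r1<-Add1 | r0:Mul1,r1:Add1,r2:8,r3:5
c3: issue ADD r1<-Add2 | r0:Mul1,r1:Add2,r2:8,r3:5
c4: stall | r0:Mul1,r1:Add2,r2:8,r3:5
c5: stall | r0:Mul1,r1:Add2,r2:8,r3:5
c6: CDB Mul1=32; stall | r0:32,r1:Add2,r2:8,r3:5
c7: stall | r0:32,r1:Add2,r2:8,r3:5
c8: stall | r0:32,r1:Add2,r2:8,r3:5
c9: CDB Add1=40; issue ADD r0<-Add1 | r0:Add1,r1:Add2,r2:8,r3:5
c10: stall | r0:Add1,r1:Add2,r2:8,r3:5
c11: stall | r0:Add1,r1:Add2,r2:8,r3:5
c12: CDB Add1=37; issue SUB r1<-Add1 | r0:37,r1:Add1,r2:8,r3:5
c13: CDB Add2=72; issue MUL r3<-Mul1 | r0:37,r1:Add1,r2:8,r3:Mul1
c14: issue SUB r1<-Add2 | r0:37,r1:Add2,r2:8,r3:Mul1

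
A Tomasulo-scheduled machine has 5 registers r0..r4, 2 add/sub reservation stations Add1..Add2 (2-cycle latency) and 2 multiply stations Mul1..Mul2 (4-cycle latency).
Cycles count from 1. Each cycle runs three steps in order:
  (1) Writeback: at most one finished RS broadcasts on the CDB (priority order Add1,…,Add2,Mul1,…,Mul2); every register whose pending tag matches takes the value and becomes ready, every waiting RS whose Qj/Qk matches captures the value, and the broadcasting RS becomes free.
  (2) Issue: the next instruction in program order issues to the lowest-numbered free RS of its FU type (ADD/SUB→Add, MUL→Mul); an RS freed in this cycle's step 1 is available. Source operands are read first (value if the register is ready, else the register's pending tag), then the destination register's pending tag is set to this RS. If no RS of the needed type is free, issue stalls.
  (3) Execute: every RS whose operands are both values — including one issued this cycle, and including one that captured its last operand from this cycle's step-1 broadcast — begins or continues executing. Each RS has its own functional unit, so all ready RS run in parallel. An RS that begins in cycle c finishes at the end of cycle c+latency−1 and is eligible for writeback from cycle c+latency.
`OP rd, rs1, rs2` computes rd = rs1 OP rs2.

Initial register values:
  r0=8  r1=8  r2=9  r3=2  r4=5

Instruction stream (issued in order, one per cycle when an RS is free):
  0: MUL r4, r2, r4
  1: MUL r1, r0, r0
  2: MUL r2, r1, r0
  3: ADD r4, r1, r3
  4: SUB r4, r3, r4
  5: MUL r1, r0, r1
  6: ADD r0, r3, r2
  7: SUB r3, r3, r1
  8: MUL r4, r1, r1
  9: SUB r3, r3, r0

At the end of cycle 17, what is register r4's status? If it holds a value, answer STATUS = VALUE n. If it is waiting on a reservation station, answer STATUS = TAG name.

cycle 1: issue MUL r4<-Mul1 // r0:8,r1:8,r2:9,r3:2,r4:Mul1
cycle 2: issue MUL r1<-Mul2 // r0:8,r1:Mul2,r2:9,r3:2,r4:Mul1
cycle 3: stall // r0:8,r1:Mul2,r2:9,r3:2,r4:Mul1
cycle 4: stall // r0:8,r1:Mul2,r2:9,r3:2,r4:Mul1
cycle 5: CDB Mul1=45; issue MUL r2<-Mul1 // r0:8,r1:Mul2,r2:Mul1,r3:2,r4:45
cycle 6: CDB Mul2=64; issue ADD r4<-Add1 // r0:8,r1:64,r2:Mul1,r3:2,r4:Add1
cycle 7: issue SUB r4<-Add2 // r0:8,r1:64,r2:Mul1,r3:2,r4:Add2
cycle 8: CDB Add1=66; issue MUL r1<-Mul2 // r0:8,r1:Mul2,r2:Mul1,r3:2,r4:Add2
cycle 9: issue ADD r0<-Add1 // r0:Add1,r1:Mul2,r2:Mul1,r3:2,r4:Add2
cycle 10: CDB Add2=-64; issue SUB r3<-Add2 // r0:Add1,r1:Mul2,r2:Mul1,r3:Add2,r4:-64
cycle 11: CDB Mul1=512; issue MUL r4<-Mul1 // r0:Add1,r1:Mul2,r2:512,r3:Add2,r4:Mul1
cycle 12: CDB Mul2=512; stall // r0:Add1,r1:512,r2:512,r3:Add2,r4:Mul1
cycle 13: CDB Add1=514; issue SUB r3<-Add1 // r0:514,r1:512,r2:512,r3:Add1,r4:Mul1
cycle 14: CDB Add2=-510 // r0:514,r1:512,r2:512,r3:Add1,r4:Mul1
cycle 15: - // r0:514,r1:512,r2:512,r3:Add1,r4:Mul1
cycle 16: CDB Add1=-1024 // r0:514,r1:512,r2:512,r3:-1024,r4:Mul1
cycle 17: CDB Mul1=262144 // r0:514,r1:512,r2:512,r3:-1024,r4:262144

STATUS = VALUE 262144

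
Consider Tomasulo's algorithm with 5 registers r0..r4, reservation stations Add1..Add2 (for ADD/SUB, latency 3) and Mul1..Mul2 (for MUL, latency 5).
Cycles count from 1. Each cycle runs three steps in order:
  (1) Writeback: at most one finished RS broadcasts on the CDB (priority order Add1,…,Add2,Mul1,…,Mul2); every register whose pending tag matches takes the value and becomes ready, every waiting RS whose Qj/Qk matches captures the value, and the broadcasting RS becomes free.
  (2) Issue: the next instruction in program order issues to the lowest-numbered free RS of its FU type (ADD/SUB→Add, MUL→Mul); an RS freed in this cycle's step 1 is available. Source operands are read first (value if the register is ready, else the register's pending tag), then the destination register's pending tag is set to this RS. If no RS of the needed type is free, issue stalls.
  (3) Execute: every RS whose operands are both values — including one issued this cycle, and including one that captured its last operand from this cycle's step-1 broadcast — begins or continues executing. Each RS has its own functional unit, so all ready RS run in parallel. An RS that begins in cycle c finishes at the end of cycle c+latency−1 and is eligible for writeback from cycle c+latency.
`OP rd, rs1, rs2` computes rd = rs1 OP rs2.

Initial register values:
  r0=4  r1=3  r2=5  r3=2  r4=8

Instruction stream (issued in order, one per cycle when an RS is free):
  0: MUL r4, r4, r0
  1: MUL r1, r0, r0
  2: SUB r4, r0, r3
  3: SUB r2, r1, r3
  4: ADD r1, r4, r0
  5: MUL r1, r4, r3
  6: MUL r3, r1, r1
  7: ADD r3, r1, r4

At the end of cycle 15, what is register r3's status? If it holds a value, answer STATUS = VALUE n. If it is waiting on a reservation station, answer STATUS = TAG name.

cycle 1: issue MUL r4<-Mul1 // r0:4,r1:3,r2:5,r3:2,r4:Mul1
cycle 2: issue MUL r1<-Mul2 // r0:4,r1:Mul2,r2:5,r3:2,r4:Mul1
cycle 3: issue SUB r4<-Add1 // r0:4,r1:Mul2,r2:5,r3:2,r4:Add1
cycle 4: issue SUB r2<-Add2 // r0:4,r1:Mul2,r2:Add2,r3:2,r4:Add1
cycle 5: stall // r0:4,r1:Mul2,r2:Add2,r3:2,r4:Add1
cycle 6: CDB Add1=2; issue ADD r1<-Add1 // r0:4,r1:Add1,r2:Add2,r3:2,r4:2
cycle 7: CDB Mul1=32; issue MUL r1<-Mul1 // r0:4,r1:Mul1,r2:Add2,r3:2,r4:2
cycle 8: CDB Mul2=16; issue MUL r3<-Mul2 // r0:4,r1:Mul1,r2:Add2,r3:Mul2,r4:2
cycle 9: CDB Add1=6; issue ADD r3<-Add1 // r0:4,r1:Mul1,r2:Add2,r3:Add1,r4:2
cycle 10: - // r0:4,r1:Mul1,r2:Add2,r3:Add1,r4:2
cycle 11: CDB Add2=14 // r0:4,r1:Mul1,r2:14,r3:Add1,r4:2
cycle 12: CDB Mul1=4 // r0:4,r1:4,r2:14,r3:Add1,r4:2
cycle 13: - // r0:4,r1:4,r2:14,r3:Add1,r4:2
cycle 14: - // r0:4,r1:4,r2:14,r3:Add1,r4:2
cycle 15: CDB Add1=6 // r0:4,r1:4,r2:14,r3:6,r4:2

STATUS = VALUE 6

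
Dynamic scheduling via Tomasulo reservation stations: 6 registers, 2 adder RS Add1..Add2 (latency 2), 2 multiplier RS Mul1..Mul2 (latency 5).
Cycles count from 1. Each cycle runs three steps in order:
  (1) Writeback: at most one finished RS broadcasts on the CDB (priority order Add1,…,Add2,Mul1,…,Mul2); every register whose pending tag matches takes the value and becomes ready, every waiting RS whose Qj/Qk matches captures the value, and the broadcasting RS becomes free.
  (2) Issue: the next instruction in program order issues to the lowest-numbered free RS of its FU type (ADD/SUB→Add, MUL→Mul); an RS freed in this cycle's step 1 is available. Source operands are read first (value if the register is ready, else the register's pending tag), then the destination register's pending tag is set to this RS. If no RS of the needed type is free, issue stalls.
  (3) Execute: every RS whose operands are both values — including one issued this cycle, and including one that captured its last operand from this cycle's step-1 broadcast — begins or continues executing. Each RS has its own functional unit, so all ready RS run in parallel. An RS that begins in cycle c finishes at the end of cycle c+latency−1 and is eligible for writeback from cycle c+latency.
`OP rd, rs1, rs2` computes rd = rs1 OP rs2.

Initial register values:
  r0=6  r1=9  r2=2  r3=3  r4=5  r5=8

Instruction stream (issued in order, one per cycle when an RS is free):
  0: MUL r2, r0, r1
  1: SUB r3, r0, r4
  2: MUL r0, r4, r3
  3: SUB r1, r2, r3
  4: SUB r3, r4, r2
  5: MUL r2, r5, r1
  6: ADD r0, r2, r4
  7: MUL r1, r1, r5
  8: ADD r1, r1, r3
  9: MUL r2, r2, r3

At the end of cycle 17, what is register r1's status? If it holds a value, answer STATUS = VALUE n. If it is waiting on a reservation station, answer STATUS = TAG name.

STATUS = TAG Add2

  c1: issue MUL r2<-Mul1  regs: r0:6,r1:9,r2:Mul1,r3:3,r4:5,r5:8
  c2: issue SUB r3<-Add1  regs: r0:6,r1:9,r2:Mul1,r3:Add1,r4:5,r5:8
  c3: issue MUL r0<-Mul2  regs: r0:Mul2,r1:9,r2:Mul1,r3:Add1,r4:5,r5:8
  c4: CDB Add1=1; issue SUB r1<-Add1  regs: r0:Mul2,r1:Add1,r2:Mul1,r3:1,r4:5,r5:8
  c5: issue SUB r3<-Add2  regs: r0:Mul2,r1:Add1,r2:Mul1,r3:Add2,r4:5,r5:8
  c6: CDB Mul1=54; issue MUL r2<-Mul1  regs: r0:Mul2,r1:Add1,r2:Mul1,r3:Add2,r4:5,r5:8
  c7: stall  regs: r0:Mul2,r1:Add1,r2:Mul1,r3:Add2,r4:5,r5:8
  c8: CDB Add1=53; issue ADD r0<-Add1  regs: r0:Add1,r1:53,r2:Mul1,r3:Add2,r4:5,r5:8
  c9: CDB Add2=-49; stall  regs: r0:Add1,r1:53,r2:Mul1,r3:-49,r4:5,r5:8
  c10: CDB Mul2=5; issue MUL r1<-Mul2  regs: r0:Add1,r1:Mul2,r2:Mul1,r3:-49,r4:5,r5:8
  c11: issue ADD r1<-Add2  regs: r0:Add1,r1:Add2,r2:Mul1,r3:-49,r4:5,r5:8
  c12: stall  regs: r0:Add1,r1:Add2,r2:Mul1,r3:-49,r4:5,r5:8
  c13: CDB Mul1=424; issue MUL r2<-Mul1  regs: r0:Add1,r1:Add2,r2:Mul1,r3:-49,r4:5,r5:8
  c14: -  regs: r0:Add1,r1:Add2,r2:Mul1,r3:-49,r4:5,r5:8
  c15: CDB Add1=429  regs: r0:429,r1:Add2,r2:Mul1,r3:-49,r4:5,r5:8
  c16: CDB Mul2=424  regs: r0:429,r1:Add2,r2:Mul1,r3:-49,r4:5,r5:8
  c17: -  regs: r0:429,r1:Add2,r2:Mul1,r3:-49,r4:5,r5:8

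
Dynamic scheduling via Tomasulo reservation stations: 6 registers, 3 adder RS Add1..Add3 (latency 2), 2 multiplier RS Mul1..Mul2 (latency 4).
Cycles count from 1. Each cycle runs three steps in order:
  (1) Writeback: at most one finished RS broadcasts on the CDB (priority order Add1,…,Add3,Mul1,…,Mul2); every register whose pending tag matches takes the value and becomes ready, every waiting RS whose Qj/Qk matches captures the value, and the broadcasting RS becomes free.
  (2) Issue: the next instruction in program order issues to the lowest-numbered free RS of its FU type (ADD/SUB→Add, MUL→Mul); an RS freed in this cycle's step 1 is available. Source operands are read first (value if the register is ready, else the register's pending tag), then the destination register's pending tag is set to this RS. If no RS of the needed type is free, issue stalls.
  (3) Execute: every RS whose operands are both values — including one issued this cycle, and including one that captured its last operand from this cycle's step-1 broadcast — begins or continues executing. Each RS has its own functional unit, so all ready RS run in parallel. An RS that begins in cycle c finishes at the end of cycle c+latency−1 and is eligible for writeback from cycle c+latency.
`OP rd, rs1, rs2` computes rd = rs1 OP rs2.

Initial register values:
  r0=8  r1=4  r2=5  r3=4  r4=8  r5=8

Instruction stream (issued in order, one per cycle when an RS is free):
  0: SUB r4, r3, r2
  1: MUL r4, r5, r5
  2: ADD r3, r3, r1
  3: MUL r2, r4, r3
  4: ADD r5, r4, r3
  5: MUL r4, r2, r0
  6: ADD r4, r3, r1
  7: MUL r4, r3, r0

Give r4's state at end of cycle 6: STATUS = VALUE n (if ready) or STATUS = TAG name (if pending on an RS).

STATUS = TAG Mul1

cycle 1: issue SUB r4<-Add1 // r0:8,r1:4,r2:5,r3:4,r4:Add1,r5:8
cycle 2: issue MUL r4<-Mul1 // r0:8,r1:4,r2:5,r3:4,r4:Mul1,r5:8
cycle 3: CDB Add1=-1; issue ADD r3<-Add1 // r0:8,r1:4,r2:5,r3:Add1,r4:Mul1,r5:8
cycle 4: issue MUL r2<-Mul2 // r0:8,r1:4,r2:Mul2,r3:Add1,r4:Mul1,r5:8
cycle 5: CDB Add1=8; issue ADD r5<-Add1 // r0:8,r1:4,r2:Mul2,r3:8,r4:Mul1,r5:Add1
cycle 6: CDB Mul1=64; issue MUL r4<-Mul1 // r0:8,r1:4,r2:Mul2,r3:8,r4:Mul1,r5:Add1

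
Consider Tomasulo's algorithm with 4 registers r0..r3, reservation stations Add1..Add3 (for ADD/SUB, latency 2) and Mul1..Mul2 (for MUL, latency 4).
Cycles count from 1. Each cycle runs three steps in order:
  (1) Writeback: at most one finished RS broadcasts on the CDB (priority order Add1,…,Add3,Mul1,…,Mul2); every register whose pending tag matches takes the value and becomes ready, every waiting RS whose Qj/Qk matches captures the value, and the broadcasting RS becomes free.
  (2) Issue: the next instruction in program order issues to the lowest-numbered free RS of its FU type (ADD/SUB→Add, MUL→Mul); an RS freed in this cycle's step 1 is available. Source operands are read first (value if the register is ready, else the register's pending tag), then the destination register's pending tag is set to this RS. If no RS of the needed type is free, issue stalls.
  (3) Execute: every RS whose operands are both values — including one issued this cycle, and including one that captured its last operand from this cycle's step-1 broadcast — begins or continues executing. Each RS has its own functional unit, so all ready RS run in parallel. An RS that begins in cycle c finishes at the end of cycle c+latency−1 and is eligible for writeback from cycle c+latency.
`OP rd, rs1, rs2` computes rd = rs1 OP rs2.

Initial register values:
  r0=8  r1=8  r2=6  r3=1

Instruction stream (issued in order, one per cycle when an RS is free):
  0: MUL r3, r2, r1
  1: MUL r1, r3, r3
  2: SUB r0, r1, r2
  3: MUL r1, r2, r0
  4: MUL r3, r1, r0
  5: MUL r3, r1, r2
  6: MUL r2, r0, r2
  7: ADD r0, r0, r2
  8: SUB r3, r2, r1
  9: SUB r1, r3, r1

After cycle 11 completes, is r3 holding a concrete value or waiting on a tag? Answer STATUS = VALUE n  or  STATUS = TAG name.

c1: issue MUL r3<-Mul1 | r0:8,r1:8,r2:6,r3:Mul1
c2: issue MUL r1<-Mul2 | r0:8,r1:Mul2,r2:6,r3:Mul1
c3: issue SUB r0<-Add1 | r0:Add1,r1:Mul2,r2:6,r3:Mul1
c4: stall | r0:Add1,r1:Mul2,r2:6,r3:Mul1
c5: CDB Mul1=48; issue MUL r1<-Mul1 | r0:Add1,r1:Mul1,r2:6,r3:48
c6: stall | r0:Add1,r1:Mul1,r2:6,r3:48
c7: stall | r0:Add1,r1:Mul1,r2:6,r3:48
c8: stall | r0:Add1,r1:Mul1,r2:6,r3:48
c9: CDB Mul2=2304; issue MUL r3<-Mul2 | r0:Add1,r1:Mul1,r2:6,r3:Mul2
c10: stall | r0:Add1,r1:Mul1,r2:6,r3:Mul2
c11: CDB Add1=2298; stall | r0:2298,r1:Mul1,r2:6,r3:Mul2

STATUS = TAG Mul2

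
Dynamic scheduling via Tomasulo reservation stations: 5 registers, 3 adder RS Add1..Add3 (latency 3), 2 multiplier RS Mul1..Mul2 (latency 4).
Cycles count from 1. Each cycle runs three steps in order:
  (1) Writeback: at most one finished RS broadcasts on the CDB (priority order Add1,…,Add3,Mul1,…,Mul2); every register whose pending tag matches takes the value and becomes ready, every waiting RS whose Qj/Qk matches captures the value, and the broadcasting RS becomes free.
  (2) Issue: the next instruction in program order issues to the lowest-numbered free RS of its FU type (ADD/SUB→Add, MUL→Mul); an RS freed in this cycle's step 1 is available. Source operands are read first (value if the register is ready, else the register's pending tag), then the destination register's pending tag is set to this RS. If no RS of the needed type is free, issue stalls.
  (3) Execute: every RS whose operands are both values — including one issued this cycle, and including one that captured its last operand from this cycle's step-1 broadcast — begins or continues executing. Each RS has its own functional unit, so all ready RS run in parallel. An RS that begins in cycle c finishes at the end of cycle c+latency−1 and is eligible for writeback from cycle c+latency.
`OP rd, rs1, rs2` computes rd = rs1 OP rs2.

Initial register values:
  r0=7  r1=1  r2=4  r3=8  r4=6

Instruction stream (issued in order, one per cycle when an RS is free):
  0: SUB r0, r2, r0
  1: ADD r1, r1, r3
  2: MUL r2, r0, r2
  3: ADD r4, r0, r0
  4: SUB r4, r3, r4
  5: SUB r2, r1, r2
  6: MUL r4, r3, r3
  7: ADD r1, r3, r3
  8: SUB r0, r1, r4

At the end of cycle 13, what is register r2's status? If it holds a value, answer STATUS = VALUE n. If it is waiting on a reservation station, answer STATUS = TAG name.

cycle 1: issue SUB r0<-Add1 // r0:Add1,r1:1,r2:4,r3:8,r4:6
cycle 2: issue ADD r1<-Add2 // r0:Add1,r1:Add2,r2:4,r3:8,r4:6
cycle 3: issue MUL r2<-Mul1 // r0:Add1,r1:Add2,r2:Mul1,r3:8,r4:6
cycle 4: CDB Add1=-3; issue ADD r4<-Add1 // r0:-3,r1:Add2,r2:Mul1,r3:8,r4:Add1
cycle 5: CDB Add2=9; issue SUB r4<-Add2 // r0:-3,r1:9,r2:Mul1,r3:8,r4:Add2
cycle 6: issue SUB r2<-Add3 // r0:-3,r1:9,r2:Add3,r3:8,r4:Add2
cycle 7: CDB Add1=-6; issue MUL r4<-Mul2 // r0:-3,r1:9,r2:Add3,r3:8,r4:Mul2
cycle 8: CDB Mul1=-12; issue ADD r1<-Add1 // r0:-3,r1:Add1,r2:Add3,r3:8,r4:Mul2
cycle 9: stall // r0:-3,r1:Add1,r2:Add3,r3:8,r4:Mul2
cycle 10: CDB Add2=14; issue SUB r0<-Add2 // r0:Add2,r1:Add1,r2:Add3,r3:8,r4:Mul2
cycle 11: CDB Add1=16 // r0:Add2,r1:16,r2:Add3,r3:8,r4:Mul2
cycle 12: CDB Add3=21 // r0:Add2,r1:16,r2:21,r3:8,r4:Mul2
cycle 13: CDB Mul2=64 // r0:Add2,r1:16,r2:21,r3:8,r4:64

STATUS = VALUE 21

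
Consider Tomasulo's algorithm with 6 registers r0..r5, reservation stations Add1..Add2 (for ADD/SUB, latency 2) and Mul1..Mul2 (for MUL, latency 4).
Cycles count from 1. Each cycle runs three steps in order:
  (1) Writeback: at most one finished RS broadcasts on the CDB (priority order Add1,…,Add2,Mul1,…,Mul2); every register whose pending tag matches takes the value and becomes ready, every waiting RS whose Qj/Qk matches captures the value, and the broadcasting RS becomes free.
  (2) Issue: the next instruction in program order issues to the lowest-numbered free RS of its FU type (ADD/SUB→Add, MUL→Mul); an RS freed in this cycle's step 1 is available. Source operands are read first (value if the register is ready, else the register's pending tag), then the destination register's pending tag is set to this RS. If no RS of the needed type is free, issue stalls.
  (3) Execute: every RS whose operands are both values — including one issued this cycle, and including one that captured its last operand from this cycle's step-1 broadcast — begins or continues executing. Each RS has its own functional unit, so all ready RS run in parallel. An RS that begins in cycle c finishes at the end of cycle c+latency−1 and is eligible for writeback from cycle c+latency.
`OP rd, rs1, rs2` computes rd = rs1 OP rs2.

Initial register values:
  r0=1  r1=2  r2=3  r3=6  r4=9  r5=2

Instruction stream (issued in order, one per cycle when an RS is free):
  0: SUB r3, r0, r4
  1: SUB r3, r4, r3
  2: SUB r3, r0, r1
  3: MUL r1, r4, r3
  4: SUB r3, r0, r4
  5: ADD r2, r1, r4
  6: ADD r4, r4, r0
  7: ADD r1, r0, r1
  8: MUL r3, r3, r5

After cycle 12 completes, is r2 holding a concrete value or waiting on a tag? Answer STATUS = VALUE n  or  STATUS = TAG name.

STATUS = TAG Add2

  c1: issue SUB r3<-Add1  regs: r0:1,r1:2,r2:3,r3:Add1,r4:9,r5:2
  c2: issue SUB r3<-Add2  regs: r0:1,r1:2,r2:3,r3:Add2,r4:9,r5:2
  c3: CDB Add1=-8; issue SUB r3<-Add1  regs: r0:1,r1:2,r2:3,r3:Add1,r4:9,r5:2
  c4: issue MUL r1<-Mul1  regs: r0:1,r1:Mul1,r2:3,r3:Add1,r4:9,r5:2
  c5: CDB Add1=-1; issue SUB r3<-Add1  regs: r0:1,r1:Mul1,r2:3,r3:Add1,r4:9,r5:2
  c6: CDB Add2=17; issue ADD r2<-Add2  regs: r0:1,r1:Mul1,r2:Add2,r3:Add1,r4:9,r5:2
  c7: CDB Add1=-8; issue ADD r4<-Add1  regs: r0:1,r1:Mul1,r2:Add2,r3:-8,r4:Add1,r5:2
  c8: stall  regs: r0:1,r1:Mul1,r2:Add2,r3:-8,r4:Add1,r5:2
  c9: CDB Add1=10; issue ADD r1<-Add1  regs: r0:1,r1:Add1,r2:Add2,r3:-8,r4:10,r5:2
  c10: CDB Mul1=-9; issue MUL r3<-Mul1  regs: r0:1,r1:Add1,r2:Add2,r3:Mul1,r4:10,r5:2
  c11: -  regs: r0:1,r1:Add1,r2:Add2,r3:Mul1,r4:10,r5:2
  c12: CDB Add1=-8  regs: r0:1,r1:-8,r2:Add2,r3:Mul1,r4:10,r5:2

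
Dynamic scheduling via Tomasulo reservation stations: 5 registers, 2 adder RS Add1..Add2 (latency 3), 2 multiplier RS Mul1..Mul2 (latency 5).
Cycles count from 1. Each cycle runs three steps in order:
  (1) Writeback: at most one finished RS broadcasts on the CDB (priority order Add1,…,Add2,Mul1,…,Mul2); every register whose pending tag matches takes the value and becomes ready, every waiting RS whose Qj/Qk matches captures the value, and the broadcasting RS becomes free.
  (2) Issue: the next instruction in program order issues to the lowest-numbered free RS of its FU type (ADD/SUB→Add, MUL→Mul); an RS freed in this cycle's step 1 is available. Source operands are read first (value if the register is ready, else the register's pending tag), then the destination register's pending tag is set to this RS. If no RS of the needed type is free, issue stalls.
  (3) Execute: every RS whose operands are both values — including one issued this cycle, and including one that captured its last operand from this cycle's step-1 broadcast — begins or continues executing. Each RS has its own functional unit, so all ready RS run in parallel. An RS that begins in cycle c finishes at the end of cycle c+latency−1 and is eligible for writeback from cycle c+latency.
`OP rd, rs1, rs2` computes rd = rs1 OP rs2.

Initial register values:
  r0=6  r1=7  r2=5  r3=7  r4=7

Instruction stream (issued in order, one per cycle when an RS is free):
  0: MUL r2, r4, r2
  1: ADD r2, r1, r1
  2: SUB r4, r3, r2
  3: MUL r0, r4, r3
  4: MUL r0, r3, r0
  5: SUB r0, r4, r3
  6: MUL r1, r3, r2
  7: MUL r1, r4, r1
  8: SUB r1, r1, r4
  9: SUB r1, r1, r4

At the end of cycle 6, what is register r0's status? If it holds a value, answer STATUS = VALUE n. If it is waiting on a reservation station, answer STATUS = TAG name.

c1: issue MUL r2<-Mul1 | r0:6,r1:7,r2:Mul1,r3:7,r4:7
c2: issue ADD r2<-Add1 | r0:6,r1:7,r2:Add1,r3:7,r4:7
c3: issue SUB r4<-Add2 | r0:6,r1:7,r2:Add1,r3:7,r4:Add2
c4: issue MUL r0<-Mul2 | r0:Mul2,r1:7,r2:Add1,r3:7,r4:Add2
c5: CDB Add1=14; stall | r0:Mul2,r1:7,r2:14,r3:7,r4:Add2
c6: CDB Mul1=35; issue MUL r0<-Mul1 | r0:Mul1,r1:7,r2:14,r3:7,r4:Add2

STATUS = TAG Mul1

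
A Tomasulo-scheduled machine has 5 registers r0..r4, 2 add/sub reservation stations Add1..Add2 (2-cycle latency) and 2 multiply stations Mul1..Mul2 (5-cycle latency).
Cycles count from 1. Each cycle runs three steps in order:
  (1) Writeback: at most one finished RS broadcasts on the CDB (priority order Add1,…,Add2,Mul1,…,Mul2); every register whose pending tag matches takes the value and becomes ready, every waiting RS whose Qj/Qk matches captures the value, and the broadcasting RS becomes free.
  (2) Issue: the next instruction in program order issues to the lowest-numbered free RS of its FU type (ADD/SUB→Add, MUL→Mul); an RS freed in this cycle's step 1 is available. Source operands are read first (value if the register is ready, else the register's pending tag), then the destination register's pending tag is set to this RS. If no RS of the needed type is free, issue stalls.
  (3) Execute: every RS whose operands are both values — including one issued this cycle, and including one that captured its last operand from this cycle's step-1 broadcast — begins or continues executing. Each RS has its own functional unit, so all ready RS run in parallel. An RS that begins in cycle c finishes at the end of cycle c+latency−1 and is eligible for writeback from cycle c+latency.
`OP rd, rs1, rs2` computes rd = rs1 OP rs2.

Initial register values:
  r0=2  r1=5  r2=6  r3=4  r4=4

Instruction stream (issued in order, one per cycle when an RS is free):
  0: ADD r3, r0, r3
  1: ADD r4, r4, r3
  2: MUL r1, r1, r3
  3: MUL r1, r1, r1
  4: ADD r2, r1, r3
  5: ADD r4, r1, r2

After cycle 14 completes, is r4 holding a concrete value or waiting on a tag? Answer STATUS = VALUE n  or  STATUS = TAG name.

STATUS = TAG Add2

  c1: issue ADD r3<-Add1  regs: r0:2,r1:5,r2:6,r3:Add1,r4:4
  c2: issue ADD r4<-Add2  regs: r0:2,r1:5,r2:6,r3:Add1,r4:Add2
  c3: CDB Add1=6; issue MUL r1<-Mul1  regs: r0:2,r1:Mul1,r2:6,r3:6,r4:Add2
  c4: issue MUL r1<-Mul2  regs: r0:2,r1:Mul2,r2:6,r3:6,r4:Add2
  c5: CDB Add2=10; issue ADD r2<-Add1  regs: r0:2,r1:Mul2,r2:Add1,r3:6,r4:10
  c6: issue ADD r4<-Add2  regs: r0:2,r1:Mul2,r2:Add1,r3:6,r4:Add2
  c7: -  regs: r0:2,r1:Mul2,r2:Add1,r3:6,r4:Add2
  c8: CDB Mul1=30  regs: r0:2,r1:Mul2,r2:Add1,r3:6,r4:Add2
  c9: -  regs: r0:2,r1:Mul2,r2:Add1,r3:6,r4:Add2
  c10: -  regs: r0:2,r1:Mul2,r2:Add1,r3:6,r4:Add2
  c11: -  regs: r0:2,r1:Mul2,r2:Add1,r3:6,r4:Add2
  c12: -  regs: r0:2,r1:Mul2,r2:Add1,r3:6,r4:Add2
  c13: CDB Mul2=900  regs: r0:2,r1:900,r2:Add1,r3:6,r4:Add2
  c14: -  regs: r0:2,r1:900,r2:Add1,r3:6,r4:Add2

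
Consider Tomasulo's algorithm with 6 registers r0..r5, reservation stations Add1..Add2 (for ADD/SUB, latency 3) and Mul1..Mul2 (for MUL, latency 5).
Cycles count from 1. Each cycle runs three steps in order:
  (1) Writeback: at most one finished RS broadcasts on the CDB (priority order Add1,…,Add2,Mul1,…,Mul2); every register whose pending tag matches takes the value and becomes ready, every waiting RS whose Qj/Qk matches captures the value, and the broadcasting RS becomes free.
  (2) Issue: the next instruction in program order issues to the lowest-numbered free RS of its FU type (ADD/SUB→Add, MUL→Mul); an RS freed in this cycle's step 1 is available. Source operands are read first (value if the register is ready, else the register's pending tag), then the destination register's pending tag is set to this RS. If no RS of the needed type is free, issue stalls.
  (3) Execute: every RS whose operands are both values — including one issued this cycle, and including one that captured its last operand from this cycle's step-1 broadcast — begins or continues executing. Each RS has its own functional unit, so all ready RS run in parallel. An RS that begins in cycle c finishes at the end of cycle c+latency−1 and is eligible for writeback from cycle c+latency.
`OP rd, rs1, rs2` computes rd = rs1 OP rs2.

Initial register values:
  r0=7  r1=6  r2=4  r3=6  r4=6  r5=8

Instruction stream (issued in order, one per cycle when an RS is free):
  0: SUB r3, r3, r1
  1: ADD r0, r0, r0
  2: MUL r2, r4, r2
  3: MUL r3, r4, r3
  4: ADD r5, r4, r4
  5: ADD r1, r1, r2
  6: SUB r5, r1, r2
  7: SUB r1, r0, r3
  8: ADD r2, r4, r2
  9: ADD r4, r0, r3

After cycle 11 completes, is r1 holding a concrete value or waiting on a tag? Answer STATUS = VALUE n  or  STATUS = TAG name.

STATUS = TAG Add2

  c1: issue SUB r3<-Add1  regs: r0:7,r1:6,r2:4,r3:Add1,r4:6,r5:8
  c2: issue ADD r0<-Add2  regs: r0:Add2,r1:6,r2:4,r3:Add1,r4:6,r5:8
  c3: issue MUL r2<-Mul1  regs: r0:Add2,r1:6,r2:Mul1,r3:Add1,r4:6,r5:8
  c4: CDB Add1=0; issue MUL r3<-Mul2  regs: r0:Add2,r1:6,r2:Mul1,r3:Mul2,r4:6,r5:8
  c5: CDB Add2=14; issue ADD r5<-Add1  regs: r0:14,r1:6,r2:Mul1,r3:Mul2,r4:6,r5:Add1
  c6: issue ADD r1<-Add2  regs: r0:14,r1:Add2,r2:Mul1,r3:Mul2,r4:6,r5:Add1
  c7: stall  regs: r0:14,r1:Add2,r2:Mul1,r3:Mul2,r4:6,r5:Add1
  c8: CDB Add1=12; issue SUB r5<-Add1  regs: r0:14,r1:Add2,r2:Mul1,r3:Mul2,r4:6,r5:Add1
  c9: CDB Mul1=24; stall  regs: r0:14,r1:Add2,r2:24,r3:Mul2,r4:6,r5:Add1
  c10: CDB Mul2=0; stall  regs: r0:14,r1:Add2,r2:24,r3:0,r4:6,r5:Add1
  c11: stall  regs: r0:14,r1:Add2,r2:24,r3:0,r4:6,r5:Add1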